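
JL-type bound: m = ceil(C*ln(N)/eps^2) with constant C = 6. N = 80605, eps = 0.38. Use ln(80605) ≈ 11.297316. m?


ln(80605) ≈ 11.297316.
eps^2 = 0.38^2 = 0.1444.
C*ln(N)/eps^2 ≈ 6*11.297316/0.1444 ≈ 469.4176.
m = ceil(469.4176) = 470.

470


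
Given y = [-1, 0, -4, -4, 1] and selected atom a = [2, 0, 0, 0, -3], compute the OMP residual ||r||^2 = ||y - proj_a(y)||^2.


a^T a = 13.
a^T y = -5.
coeff = -5/13 = -5/13.
||r||^2 = 417/13.

417/13


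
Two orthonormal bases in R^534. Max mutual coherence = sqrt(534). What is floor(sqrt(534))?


23^2 = 529 <= 534 < 576 = 24^2, so 23 <= sqrt(534) < 24.
floor(sqrt(534)) = 23.

23


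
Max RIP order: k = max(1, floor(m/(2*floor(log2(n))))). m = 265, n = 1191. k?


floor(log2(1191)) = 10.
2*10 = 20.
m/(2*floor(log2(n))) = 265/20 ≈ 13.25.
floor = 13.
k = max(1, 13) = 13.

13


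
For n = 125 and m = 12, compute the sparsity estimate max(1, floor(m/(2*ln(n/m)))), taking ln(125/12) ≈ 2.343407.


n/m = 125/12.
ln(n/m) ≈ 2.343407.
2*ln(n/m) ≈ 4.686814.
m/(2*ln(n/m)) ≈ 12/4.686814 ≈ 2.5604.
floor = 2.
k_max = max(1, 2) = 2.

2


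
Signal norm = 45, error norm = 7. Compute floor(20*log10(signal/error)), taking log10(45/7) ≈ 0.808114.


||x||/||e|| = 45/7.
log10(45/7) ≈ 0.808114.
20*log10(||x||/||e||) ≈ 20*0.808114 = 16.16228.
floor(16.16228) = 16.

16


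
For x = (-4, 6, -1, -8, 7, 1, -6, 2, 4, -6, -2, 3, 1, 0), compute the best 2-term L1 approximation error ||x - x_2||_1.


Sorted |x_i| descending: [8, 7, 6, 6, 6, 4, 4, 3, 2, 2, 1, 1, 1, 0]
Keep top 2: [8, 7]
Tail entries: [6, 6, 6, 4, 4, 3, 2, 2, 1, 1, 1, 0]
L1 error = sum of tail = 36.

36


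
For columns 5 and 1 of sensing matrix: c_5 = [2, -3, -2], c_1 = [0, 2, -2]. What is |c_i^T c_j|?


Inner product: 2*0 + -3*2 + -2*-2
Products: [0, -6, 4]
Sum = -2.
|dot| = 2.

2


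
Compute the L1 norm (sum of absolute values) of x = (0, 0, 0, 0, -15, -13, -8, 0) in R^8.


Non-zero entries: [(4, -15), (5, -13), (6, -8)]
Absolute values: [15, 13, 8]
||x||_1 = sum = 36.

36


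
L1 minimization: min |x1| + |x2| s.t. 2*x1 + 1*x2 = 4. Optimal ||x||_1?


Axis intercepts:
  x1 = 2, x2 = 0: L1 = 2
  x1 = 0, x2 = 4: L1 = 4
x* = (2, 0)
||x*||_1 = 2.

2


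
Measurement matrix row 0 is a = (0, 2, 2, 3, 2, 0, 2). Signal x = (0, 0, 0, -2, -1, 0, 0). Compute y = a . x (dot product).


Non-zero terms: ['3*-2', '2*-1']
Products: [-6, -2]
y = sum = -8.

-8


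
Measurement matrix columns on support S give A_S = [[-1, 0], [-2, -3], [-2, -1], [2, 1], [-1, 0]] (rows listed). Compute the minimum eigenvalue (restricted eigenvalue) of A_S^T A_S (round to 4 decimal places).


A_S^T A_S = [[14, 10], [10, 11]].
trace = 25.
det = 54.
disc = trace^2 - 4*det = 625 - 4*54 = 409.
sqrt(409) ≈ 20.223748.
lam_min = (25 - sqrt(409))/2 ≈ (25 - 20.223748)/2 = 2.388126 ≈ 2.3881.

2.3881


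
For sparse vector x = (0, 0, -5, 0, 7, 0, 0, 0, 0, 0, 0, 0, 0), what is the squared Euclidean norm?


Non-zero entries: [(2, -5), (4, 7)]
Squares: [25, 49]
||x||_2^2 = sum = 74.

74


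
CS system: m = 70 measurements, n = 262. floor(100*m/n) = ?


100*m/n = 100*70/262 ≈ 26.7176.
floor = 26.

26


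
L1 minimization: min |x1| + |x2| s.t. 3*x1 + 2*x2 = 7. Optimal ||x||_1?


Axis intercepts:
  x1 = 7/3, x2 = 0: L1 = 7/3
  x1 = 0, x2 = 7/2: L1 = 7/2
x* = (7/3, 0)
||x*||_1 = 7/3.

7/3


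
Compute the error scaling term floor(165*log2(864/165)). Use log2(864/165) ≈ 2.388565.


log2(n/k) = log2(864/165) ≈ 2.388565.
k*log2(n/k) ≈ 165*2.388565 = 394.113225.
floor(394.113225) = 394.

394


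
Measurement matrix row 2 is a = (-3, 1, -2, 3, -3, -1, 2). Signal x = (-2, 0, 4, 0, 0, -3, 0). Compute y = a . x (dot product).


Non-zero terms: ['-3*-2', '-2*4', '-1*-3']
Products: [6, -8, 3]
y = sum = 1.

1


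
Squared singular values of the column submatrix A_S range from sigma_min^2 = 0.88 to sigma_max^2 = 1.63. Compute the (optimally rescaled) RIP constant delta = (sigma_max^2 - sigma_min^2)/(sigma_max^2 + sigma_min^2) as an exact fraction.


lambda_max - lambda_min = 1.63 - 0.88 = 0.75.
lambda_max + lambda_min = 1.63 + 0.88 = 2.51.
delta = 0.75/2.51 = 75/251.

75/251


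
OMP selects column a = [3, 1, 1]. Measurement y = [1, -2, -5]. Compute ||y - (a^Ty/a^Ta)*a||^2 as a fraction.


a^T a = 11.
a^T y = -4.
coeff = -4/11 = -4/11.
||r||^2 = 314/11.

314/11


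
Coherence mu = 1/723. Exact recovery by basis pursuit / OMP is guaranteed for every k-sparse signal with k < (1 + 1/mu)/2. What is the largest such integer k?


1/mu = 723.
1 + 1/mu = 724.
(1 + 1/mu)/2 = 362 is an integer and the inequality is strict, so k_max = 362 - 1 = 361.

361


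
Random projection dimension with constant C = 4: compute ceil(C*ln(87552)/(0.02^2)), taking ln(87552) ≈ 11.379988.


ln(87552) ≈ 11.379988.
eps^2 = 0.02^2 = 0.0004.
C*ln(N)/eps^2 ≈ 4*11.379988/0.0004 ≈ 113799.88.
m = ceil(113799.88) = 113800.

113800


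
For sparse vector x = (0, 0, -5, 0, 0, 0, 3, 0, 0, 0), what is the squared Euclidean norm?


Non-zero entries: [(2, -5), (6, 3)]
Squares: [25, 9]
||x||_2^2 = sum = 34.

34


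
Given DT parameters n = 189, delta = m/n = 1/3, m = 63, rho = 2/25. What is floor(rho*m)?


m = 1/3*189 = 63.
rho = 2/25.
rho*m = 2/25*63 = 5.04.
k = floor(5.04) = 5.

5


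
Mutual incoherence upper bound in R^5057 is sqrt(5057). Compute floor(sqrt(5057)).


71^2 = 5041 <= 5057 < 5184 = 72^2, so 71 <= sqrt(5057) < 72.
floor(sqrt(5057)) = 71.

71


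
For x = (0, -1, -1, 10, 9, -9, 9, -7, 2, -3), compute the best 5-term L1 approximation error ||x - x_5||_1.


Sorted |x_i| descending: [10, 9, 9, 9, 7, 3, 2, 1, 1, 0]
Keep top 5: [10, 9, 9, 9, 7]
Tail entries: [3, 2, 1, 1, 0]
L1 error = sum of tail = 7.

7


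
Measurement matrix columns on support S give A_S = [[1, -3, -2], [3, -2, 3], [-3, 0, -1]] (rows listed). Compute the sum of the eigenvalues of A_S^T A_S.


Sum of eigenvalues of A_S^T A_S = trace(A_S^T A_S) = sum of squared column norms of A_S.
A_S^T A_S diagonal: [19, 13, 14].
trace = 19 + 13 + 14 = 46.

46


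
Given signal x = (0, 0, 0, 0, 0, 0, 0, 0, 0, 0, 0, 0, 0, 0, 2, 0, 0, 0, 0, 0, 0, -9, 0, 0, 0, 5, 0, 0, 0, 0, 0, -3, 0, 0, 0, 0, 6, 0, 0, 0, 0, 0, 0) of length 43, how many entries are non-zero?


Non-zero positions: [14, 21, 25, 31, 36].
Sparsity = 5.

5


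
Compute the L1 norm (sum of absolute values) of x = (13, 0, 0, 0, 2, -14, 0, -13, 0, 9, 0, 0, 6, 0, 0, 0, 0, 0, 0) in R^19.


Non-zero entries: [(0, 13), (4, 2), (5, -14), (7, -13), (9, 9), (12, 6)]
Absolute values: [13, 2, 14, 13, 9, 6]
||x||_1 = sum = 57.

57


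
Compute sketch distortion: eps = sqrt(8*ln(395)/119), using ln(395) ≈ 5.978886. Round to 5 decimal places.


ln(395) ≈ 5.978886.
8*ln(N)/m ≈ 8*5.978886/119 ≈ 0.40194192.
eps = sqrt(0.40194192) ≈ 0.6339889 ≈ 0.63399.

0.63399


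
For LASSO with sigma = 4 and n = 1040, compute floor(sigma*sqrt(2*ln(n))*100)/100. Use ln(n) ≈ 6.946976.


ln(1040) ≈ 6.946976.
2*ln(n) ≈ 13.893952.
sqrt(2*ln(n)) ≈ sqrt(13.893952) ≈ 3.727459.
lambda ≈ 4*3.727459 = 14.909836.
floor(lambda*100)/100 = 14.90.

14.90


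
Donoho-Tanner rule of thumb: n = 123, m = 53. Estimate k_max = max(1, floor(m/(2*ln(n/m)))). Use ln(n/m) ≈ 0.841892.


n/m = 123/53.
ln(n/m) ≈ 0.841892.
2*ln(n/m) ≈ 1.683784.
m/(2*ln(n/m)) ≈ 53/1.683784 ≈ 31.4767.
floor = 31.
k_max = max(1, 31) = 31.

31


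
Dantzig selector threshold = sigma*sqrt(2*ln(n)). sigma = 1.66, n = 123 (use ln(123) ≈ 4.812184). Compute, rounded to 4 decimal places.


ln(123) ≈ 4.812184.
2*ln(n) ≈ 9.624368.
sqrt(2*ln(n)) ≈ sqrt(9.624368) ≈ 3.102317.
threshold ≈ 1.66*3.102317 = 5.14984622 ≈ 5.1498.

5.1498


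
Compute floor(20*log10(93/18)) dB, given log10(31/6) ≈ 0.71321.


||x||/||e|| = 93/18 = 31/6.
log10(31/6) ≈ 0.71321.
20*log10(||x||/||e||) ≈ 20*0.71321 = 14.2642.
floor(14.2642) = 14.

14


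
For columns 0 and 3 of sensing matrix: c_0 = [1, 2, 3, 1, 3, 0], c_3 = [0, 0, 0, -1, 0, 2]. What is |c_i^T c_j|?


Inner product: 1*0 + 2*0 + 3*0 + 1*-1 + 3*0 + 0*2
Products: [0, 0, 0, -1, 0, 0]
Sum = -1.
|dot| = 1.

1


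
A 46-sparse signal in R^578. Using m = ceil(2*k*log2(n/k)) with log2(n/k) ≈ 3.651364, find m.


log2(n/k) = log2(578/46) ≈ 3.651364.
2*k*log2(n/k) ≈ 2*46*3.651364 = 335.925488.
m = ceil(335.925488) = 336.

336


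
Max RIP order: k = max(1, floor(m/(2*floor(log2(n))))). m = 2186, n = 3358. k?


floor(log2(3358)) = 11.
2*11 = 22.
m/(2*floor(log2(n))) = 2186/22 ≈ 99.3636.
floor = 99.
k = max(1, 99) = 99.

99


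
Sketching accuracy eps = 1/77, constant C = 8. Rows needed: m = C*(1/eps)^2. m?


1/eps = 77.
(1/eps)^2 = 5929.
m = 8*5929 = 47432.

47432


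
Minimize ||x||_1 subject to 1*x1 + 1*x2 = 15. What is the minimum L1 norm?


Axis intercepts:
  x1 = 15, x2 = 0: L1 = 15
  x1 = 0, x2 = 15: L1 = 15
x* = (15, 0)
||x*||_1 = 15.

15


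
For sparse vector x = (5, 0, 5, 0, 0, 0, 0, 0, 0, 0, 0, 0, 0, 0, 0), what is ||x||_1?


Non-zero entries: [(0, 5), (2, 5)]
Absolute values: [5, 5]
||x||_1 = sum = 10.

10


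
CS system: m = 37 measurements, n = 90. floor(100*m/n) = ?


100*m/n = 100*37/90 ≈ 41.1111.
floor = 41.

41


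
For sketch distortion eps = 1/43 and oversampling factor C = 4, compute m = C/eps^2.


1/eps = 43.
(1/eps)^2 = 1849.
m = 4*1849 = 7396.

7396


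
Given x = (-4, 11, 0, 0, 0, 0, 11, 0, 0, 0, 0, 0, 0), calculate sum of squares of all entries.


Non-zero entries: [(0, -4), (1, 11), (6, 11)]
Squares: [16, 121, 121]
||x||_2^2 = sum = 258.

258


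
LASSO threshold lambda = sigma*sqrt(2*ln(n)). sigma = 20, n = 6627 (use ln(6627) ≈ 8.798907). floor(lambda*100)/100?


ln(6627) ≈ 8.798907.
2*ln(n) ≈ 17.597814.
sqrt(2*ln(n)) ≈ sqrt(17.597814) ≈ 4.194975.
lambda ≈ 20*4.194975 = 83.8995.
floor(lambda*100)/100 = 83.89.

83.89


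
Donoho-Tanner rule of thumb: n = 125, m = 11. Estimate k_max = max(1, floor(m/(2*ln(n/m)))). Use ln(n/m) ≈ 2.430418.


n/m = 125/11.
ln(n/m) ≈ 2.430418.
2*ln(n/m) ≈ 4.860836.
m/(2*ln(n/m)) ≈ 11/4.860836 ≈ 2.263.
floor = 2.
k_max = max(1, 2) = 2.

2


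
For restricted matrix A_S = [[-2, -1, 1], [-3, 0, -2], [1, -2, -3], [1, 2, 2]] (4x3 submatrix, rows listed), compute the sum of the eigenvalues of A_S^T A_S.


Sum of eigenvalues of A_S^T A_S = trace(A_S^T A_S) = sum of squared column norms of A_S.
A_S^T A_S diagonal: [15, 9, 18].
trace = 15 + 9 + 18 = 42.

42


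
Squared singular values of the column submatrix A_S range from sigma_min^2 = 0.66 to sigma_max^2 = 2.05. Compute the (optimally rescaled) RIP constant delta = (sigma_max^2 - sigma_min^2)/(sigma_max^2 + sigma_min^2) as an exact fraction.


lambda_max - lambda_min = 2.05 - 0.66 = 1.39.
lambda_max + lambda_min = 2.05 + 0.66 = 2.71.
delta = 1.39/2.71 = 139/271.

139/271


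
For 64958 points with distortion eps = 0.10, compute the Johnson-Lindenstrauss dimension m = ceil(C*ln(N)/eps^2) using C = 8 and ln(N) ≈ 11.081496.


ln(64958) ≈ 11.081496.
eps^2 = 0.10^2 = 0.01.
C*ln(N)/eps^2 ≈ 8*11.081496/0.01 ≈ 8865.1968.
m = ceil(8865.1968) = 8866.

8866


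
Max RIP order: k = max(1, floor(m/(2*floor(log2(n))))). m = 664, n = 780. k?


floor(log2(780)) = 9.
2*9 = 18.
m/(2*floor(log2(n))) = 664/18 ≈ 36.8889.
floor = 36.
k = max(1, 36) = 36.

36


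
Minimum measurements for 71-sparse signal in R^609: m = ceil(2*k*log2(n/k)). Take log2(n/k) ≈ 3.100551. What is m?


log2(n/k) = log2(609/71) ≈ 3.100551.
2*k*log2(n/k) ≈ 2*71*3.100551 = 440.278242.
m = ceil(440.278242) = 441.

441


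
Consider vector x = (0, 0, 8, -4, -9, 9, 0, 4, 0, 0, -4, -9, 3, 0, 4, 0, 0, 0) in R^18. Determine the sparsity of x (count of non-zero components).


Non-zero positions: [2, 3, 4, 5, 7, 10, 11, 12, 14].
Sparsity = 9.

9


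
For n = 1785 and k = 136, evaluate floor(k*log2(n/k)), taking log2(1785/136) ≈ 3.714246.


log2(n/k) = log2(1785/136) ≈ 3.714246.
k*log2(n/k) ≈ 136*3.714246 = 505.137456.
floor(505.137456) = 505.

505


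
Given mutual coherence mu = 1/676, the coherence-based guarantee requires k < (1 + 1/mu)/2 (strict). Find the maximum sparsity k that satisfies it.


1/mu = 676.
1 + 1/mu = 677.
(1 + 1/mu)/2 = 338.5 is not an integer, so k_max = floor(338.5) = 338.

338


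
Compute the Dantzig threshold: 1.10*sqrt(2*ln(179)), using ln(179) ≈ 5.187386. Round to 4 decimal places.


ln(179) ≈ 5.187386.
2*ln(n) ≈ 10.374772.
sqrt(2*ln(n)) ≈ sqrt(10.374772) ≈ 3.220989.
threshold ≈ 1.10*3.220989 = 3.5430879 ≈ 3.5431.

3.5431


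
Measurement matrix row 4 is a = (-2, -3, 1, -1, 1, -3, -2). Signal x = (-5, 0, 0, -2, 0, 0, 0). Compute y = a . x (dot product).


Non-zero terms: ['-2*-5', '-1*-2']
Products: [10, 2]
y = sum = 12.

12


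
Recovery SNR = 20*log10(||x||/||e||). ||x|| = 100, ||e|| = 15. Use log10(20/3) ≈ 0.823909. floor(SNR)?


||x||/||e|| = 100/15 = 20/3.
log10(20/3) ≈ 0.823909.
20*log10(||x||/||e||) ≈ 20*0.823909 = 16.47818.
floor(16.47818) = 16.

16


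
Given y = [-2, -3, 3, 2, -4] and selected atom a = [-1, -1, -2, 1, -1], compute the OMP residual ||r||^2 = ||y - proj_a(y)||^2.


a^T a = 8.
a^T y = 5.
coeff = 5/8 = 5/8.
||r||^2 = 311/8.

311/8


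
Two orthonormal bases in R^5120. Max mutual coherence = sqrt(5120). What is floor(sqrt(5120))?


71^2 = 5041 <= 5120 < 5184 = 72^2, so 71 <= sqrt(5120) < 72.
floor(sqrt(5120)) = 71.

71


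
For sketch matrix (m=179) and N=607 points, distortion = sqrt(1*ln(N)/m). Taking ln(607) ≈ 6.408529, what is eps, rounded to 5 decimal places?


ln(607) ≈ 6.408529.
1*ln(N)/m ≈ 1*6.408529/179 ≈ 0.03580184.
eps = sqrt(0.03580184) ≈ 0.1892137 ≈ 0.18921.

0.18921


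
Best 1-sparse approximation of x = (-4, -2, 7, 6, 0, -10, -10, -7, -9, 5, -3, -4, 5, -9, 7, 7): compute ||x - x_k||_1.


Sorted |x_i| descending: [10, 10, 9, 9, 7, 7, 7, 7, 6, 5, 5, 4, 4, 3, 2, 0]
Keep top 1: [10]
Tail entries: [10, 9, 9, 7, 7, 7, 7, 6, 5, 5, 4, 4, 3, 2, 0]
L1 error = sum of tail = 85.

85


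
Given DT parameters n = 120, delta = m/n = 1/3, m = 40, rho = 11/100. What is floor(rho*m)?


m = 1/3*120 = 40.
rho = 11/100.
rho*m = 11/100*40 = 4.4.
k = floor(4.4) = 4.

4


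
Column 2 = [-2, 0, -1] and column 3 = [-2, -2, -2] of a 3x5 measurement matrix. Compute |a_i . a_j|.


Inner product: -2*-2 + 0*-2 + -1*-2
Products: [4, 0, 2]
Sum = 6.
|dot| = 6.

6


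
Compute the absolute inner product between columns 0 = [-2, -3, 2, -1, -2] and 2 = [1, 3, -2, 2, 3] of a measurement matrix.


Inner product: -2*1 + -3*3 + 2*-2 + -1*2 + -2*3
Products: [-2, -9, -4, -2, -6]
Sum = -23.
|dot| = 23.

23


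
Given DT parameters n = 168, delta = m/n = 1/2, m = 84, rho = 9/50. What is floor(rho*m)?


m = 1/2*168 = 84.
rho = 9/50.
rho*m = 9/50*84 = 15.12.
k = floor(15.12) = 15.

15


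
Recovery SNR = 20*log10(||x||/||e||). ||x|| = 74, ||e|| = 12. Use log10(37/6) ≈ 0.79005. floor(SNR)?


||x||/||e|| = 74/12 = 37/6.
log10(37/6) ≈ 0.79005.
20*log10(||x||/||e||) ≈ 20*0.79005 = 15.801.
floor(15.801) = 15.

15


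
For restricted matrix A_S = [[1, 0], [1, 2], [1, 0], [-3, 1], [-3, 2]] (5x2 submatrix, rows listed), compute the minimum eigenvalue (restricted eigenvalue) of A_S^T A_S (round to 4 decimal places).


A_S^T A_S = [[21, -7], [-7, 9]].
trace = 30.
det = 140.
disc = trace^2 - 4*det = 900 - 4*140 = 340.
sqrt(340) ≈ 18.439089.
lam_min = (30 - sqrt(340))/2 ≈ (30 - 18.439089)/2 = 5.7804555 ≈ 5.7805.

5.7805


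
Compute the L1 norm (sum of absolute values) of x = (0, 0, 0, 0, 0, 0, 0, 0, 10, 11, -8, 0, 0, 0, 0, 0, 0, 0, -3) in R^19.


Non-zero entries: [(8, 10), (9, 11), (10, -8), (18, -3)]
Absolute values: [10, 11, 8, 3]
||x||_1 = sum = 32.

32


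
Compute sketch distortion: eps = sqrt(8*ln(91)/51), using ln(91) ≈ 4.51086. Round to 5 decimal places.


ln(91) ≈ 4.51086.
8*ln(N)/m ≈ 8*4.51086/51 ≈ 0.70758588.
eps = sqrt(0.70758588) ≈ 0.8411812 ≈ 0.84118.

0.84118


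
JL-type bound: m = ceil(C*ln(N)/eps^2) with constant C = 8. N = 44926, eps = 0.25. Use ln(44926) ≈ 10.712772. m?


ln(44926) ≈ 10.712772.
eps^2 = 0.25^2 = 0.0625.
C*ln(N)/eps^2 ≈ 8*10.712772/0.0625 ≈ 1371.2348.
m = ceil(1371.2348) = 1372.

1372


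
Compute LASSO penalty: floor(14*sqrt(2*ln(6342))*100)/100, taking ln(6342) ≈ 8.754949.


ln(6342) ≈ 8.754949.
2*ln(n) ≈ 17.509898.
sqrt(2*ln(n)) ≈ sqrt(17.509898) ≈ 4.184483.
lambda ≈ 14*4.184483 = 58.582762.
floor(lambda*100)/100 = 58.58.

58.58


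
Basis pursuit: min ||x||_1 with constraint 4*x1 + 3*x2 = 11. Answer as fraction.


Axis intercepts:
  x1 = 11/4, x2 = 0: L1 = 11/4
  x1 = 0, x2 = 11/3: L1 = 11/3
x* = (11/4, 0)
||x*||_1 = 11/4.

11/4


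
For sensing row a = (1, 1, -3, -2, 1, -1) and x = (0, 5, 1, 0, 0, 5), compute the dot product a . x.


Non-zero terms: ['1*5', '-3*1', '-1*5']
Products: [5, -3, -5]
y = sum = -3.

-3


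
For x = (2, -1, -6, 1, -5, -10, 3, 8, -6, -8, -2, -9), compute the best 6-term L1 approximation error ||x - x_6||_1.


Sorted |x_i| descending: [10, 9, 8, 8, 6, 6, 5, 3, 2, 2, 1, 1]
Keep top 6: [10, 9, 8, 8, 6, 6]
Tail entries: [5, 3, 2, 2, 1, 1]
L1 error = sum of tail = 14.

14


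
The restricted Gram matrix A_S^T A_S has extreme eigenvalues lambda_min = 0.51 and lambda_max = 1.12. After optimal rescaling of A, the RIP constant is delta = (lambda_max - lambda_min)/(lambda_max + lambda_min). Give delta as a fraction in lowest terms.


lambda_max - lambda_min = 1.12 - 0.51 = 0.61.
lambda_max + lambda_min = 1.12 + 0.51 = 1.63.
delta = 0.61/1.63 = 61/163.

61/163


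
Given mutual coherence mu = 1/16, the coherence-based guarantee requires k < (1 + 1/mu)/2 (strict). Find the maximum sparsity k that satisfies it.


1/mu = 16.
1 + 1/mu = 17.
(1 + 1/mu)/2 = 8.5 is not an integer, so k_max = floor(8.5) = 8.

8


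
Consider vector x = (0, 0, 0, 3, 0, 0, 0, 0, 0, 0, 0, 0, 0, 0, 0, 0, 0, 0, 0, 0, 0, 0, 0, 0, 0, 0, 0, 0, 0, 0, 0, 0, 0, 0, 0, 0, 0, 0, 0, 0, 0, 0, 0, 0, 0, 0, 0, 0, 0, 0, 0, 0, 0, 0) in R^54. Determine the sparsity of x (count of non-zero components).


Non-zero positions: [3].
Sparsity = 1.

1


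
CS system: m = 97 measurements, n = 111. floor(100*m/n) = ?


100*m/n = 100*97/111 ≈ 87.3874.
floor = 87.

87


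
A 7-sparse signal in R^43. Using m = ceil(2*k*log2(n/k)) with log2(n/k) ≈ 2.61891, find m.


log2(n/k) = log2(43/7) ≈ 2.61891.
2*k*log2(n/k) ≈ 2*7*2.61891 = 36.66474.
m = ceil(36.66474) = 37.

37


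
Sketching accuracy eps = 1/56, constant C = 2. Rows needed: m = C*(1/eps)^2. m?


1/eps = 56.
(1/eps)^2 = 3136.
m = 2*3136 = 6272.

6272


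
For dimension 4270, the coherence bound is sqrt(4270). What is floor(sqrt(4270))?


65^2 = 4225 <= 4270 < 4356 = 66^2, so 65 <= sqrt(4270) < 66.
floor(sqrt(4270)) = 65.

65


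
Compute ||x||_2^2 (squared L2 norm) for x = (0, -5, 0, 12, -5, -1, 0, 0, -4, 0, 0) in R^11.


Non-zero entries: [(1, -5), (3, 12), (4, -5), (5, -1), (8, -4)]
Squares: [25, 144, 25, 1, 16]
||x||_2^2 = sum = 211.

211


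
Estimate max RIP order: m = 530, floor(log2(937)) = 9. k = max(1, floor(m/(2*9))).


floor(log2(937)) = 9.
2*9 = 18.
m/(2*floor(log2(n))) = 530/18 ≈ 29.4444.
floor = 29.
k = max(1, 29) = 29.

29


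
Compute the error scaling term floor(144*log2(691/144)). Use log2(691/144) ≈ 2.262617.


log2(n/k) = log2(691/144) ≈ 2.262617.
k*log2(n/k) ≈ 144*2.262617 = 325.816848.
floor(325.816848) = 325.

325


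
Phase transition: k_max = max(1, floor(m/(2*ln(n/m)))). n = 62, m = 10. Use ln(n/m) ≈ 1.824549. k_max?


n/m = 62/10 = 31/5.
ln(n/m) ≈ 1.824549.
2*ln(n/m) ≈ 3.649098.
m/(2*ln(n/m)) ≈ 10/3.649098 ≈ 2.7404.
floor = 2.
k_max = max(1, 2) = 2.

2


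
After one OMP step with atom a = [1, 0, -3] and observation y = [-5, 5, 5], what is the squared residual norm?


a^T a = 10.
a^T y = -20.
coeff = -20/10 = -2.
||r||^2 = 35.

35


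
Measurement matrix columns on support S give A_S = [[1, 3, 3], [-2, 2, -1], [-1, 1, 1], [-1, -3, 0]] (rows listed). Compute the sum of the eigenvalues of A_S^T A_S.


Sum of eigenvalues of A_S^T A_S = trace(A_S^T A_S) = sum of squared column norms of A_S.
A_S^T A_S diagonal: [7, 23, 11].
trace = 7 + 23 + 11 = 41.

41


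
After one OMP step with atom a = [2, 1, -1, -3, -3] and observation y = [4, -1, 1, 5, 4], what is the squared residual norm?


a^T a = 24.
a^T y = -21.
coeff = -21/24 = -7/8.
||r||^2 = 325/8.

325/8


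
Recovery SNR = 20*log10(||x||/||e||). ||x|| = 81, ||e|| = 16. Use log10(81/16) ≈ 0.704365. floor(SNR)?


||x||/||e|| = 81/16.
log10(81/16) ≈ 0.704365.
20*log10(||x||/||e||) ≈ 20*0.704365 = 14.0873.
floor(14.0873) = 14.

14


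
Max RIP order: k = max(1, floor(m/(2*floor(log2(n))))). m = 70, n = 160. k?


floor(log2(160)) = 7.
2*7 = 14.
m/(2*floor(log2(n))) = 70/14 ≈ 5.0.
floor = 5.
k = max(1, 5) = 5.

5


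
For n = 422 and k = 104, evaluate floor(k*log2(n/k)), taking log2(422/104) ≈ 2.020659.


log2(n/k) = log2(422/104) ≈ 2.020659.
k*log2(n/k) ≈ 104*2.020659 = 210.148536.
floor(210.148536) = 210.

210


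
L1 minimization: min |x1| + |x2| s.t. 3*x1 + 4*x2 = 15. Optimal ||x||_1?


Axis intercepts:
  x1 = 5, x2 = 0: L1 = 5
  x1 = 0, x2 = 15/4: L1 = 15/4
x* = (0, 15/4)
||x*||_1 = 15/4.

15/4


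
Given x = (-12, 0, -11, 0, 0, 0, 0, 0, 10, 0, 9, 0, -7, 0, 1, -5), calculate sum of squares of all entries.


Non-zero entries: [(0, -12), (2, -11), (8, 10), (10, 9), (12, -7), (14, 1), (15, -5)]
Squares: [144, 121, 100, 81, 49, 1, 25]
||x||_2^2 = sum = 521.

521


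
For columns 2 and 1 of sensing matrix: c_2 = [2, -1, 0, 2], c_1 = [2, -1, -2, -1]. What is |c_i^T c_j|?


Inner product: 2*2 + -1*-1 + 0*-2 + 2*-1
Products: [4, 1, 0, -2]
Sum = 3.
|dot| = 3.

3


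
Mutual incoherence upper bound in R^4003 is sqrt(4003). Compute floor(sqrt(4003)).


63^2 = 3969 <= 4003 < 4096 = 64^2, so 63 <= sqrt(4003) < 64.
floor(sqrt(4003)) = 63.

63


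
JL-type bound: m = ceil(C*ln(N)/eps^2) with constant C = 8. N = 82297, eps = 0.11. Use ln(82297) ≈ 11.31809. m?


ln(82297) ≈ 11.31809.
eps^2 = 0.11^2 = 0.0121.
C*ln(N)/eps^2 ≈ 8*11.31809/0.0121 ≈ 7483.0347.
m = ceil(7483.0347) = 7484.

7484


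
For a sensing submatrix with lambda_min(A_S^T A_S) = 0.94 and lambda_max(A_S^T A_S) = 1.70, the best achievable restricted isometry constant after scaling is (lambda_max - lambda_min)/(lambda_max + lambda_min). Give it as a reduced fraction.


lambda_max - lambda_min = 1.70 - 0.94 = 0.76.
lambda_max + lambda_min = 1.70 + 0.94 = 2.64.
delta = 0.76/2.64 = 76/264 = 19/66.

19/66


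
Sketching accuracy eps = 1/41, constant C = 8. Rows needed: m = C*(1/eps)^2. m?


1/eps = 41.
(1/eps)^2 = 1681.
m = 8*1681 = 13448.

13448


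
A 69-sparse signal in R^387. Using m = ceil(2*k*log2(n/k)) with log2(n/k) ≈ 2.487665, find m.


log2(n/k) = log2(387/69) ≈ 2.487665.
2*k*log2(n/k) ≈ 2*69*2.487665 = 343.29777.
m = ceil(343.29777) = 344.

344


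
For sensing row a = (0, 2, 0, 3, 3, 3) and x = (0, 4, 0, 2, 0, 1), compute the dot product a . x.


Non-zero terms: ['2*4', '3*2', '3*1']
Products: [8, 6, 3]
y = sum = 17.

17


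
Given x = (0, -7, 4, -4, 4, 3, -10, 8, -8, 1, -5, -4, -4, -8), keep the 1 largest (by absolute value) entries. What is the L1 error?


Sorted |x_i| descending: [10, 8, 8, 8, 7, 5, 4, 4, 4, 4, 4, 3, 1, 0]
Keep top 1: [10]
Tail entries: [8, 8, 8, 7, 5, 4, 4, 4, 4, 4, 3, 1, 0]
L1 error = sum of tail = 60.

60


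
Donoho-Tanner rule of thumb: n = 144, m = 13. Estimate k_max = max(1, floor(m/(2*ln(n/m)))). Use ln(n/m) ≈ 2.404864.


n/m = 144/13.
ln(n/m) ≈ 2.404864.
2*ln(n/m) ≈ 4.809728.
m/(2*ln(n/m)) ≈ 13/4.809728 ≈ 2.7029.
floor = 2.
k_max = max(1, 2) = 2.

2


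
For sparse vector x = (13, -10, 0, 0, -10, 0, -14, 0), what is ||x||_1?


Non-zero entries: [(0, 13), (1, -10), (4, -10), (6, -14)]
Absolute values: [13, 10, 10, 14]
||x||_1 = sum = 47.

47


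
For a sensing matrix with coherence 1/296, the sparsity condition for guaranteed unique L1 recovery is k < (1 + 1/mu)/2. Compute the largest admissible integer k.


1/mu = 296.
1 + 1/mu = 297.
(1 + 1/mu)/2 = 148.5 is not an integer, so k_max = floor(148.5) = 148.

148


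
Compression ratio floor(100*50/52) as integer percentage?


100*m/n = 100*50/52 ≈ 96.1538.
floor = 96.

96


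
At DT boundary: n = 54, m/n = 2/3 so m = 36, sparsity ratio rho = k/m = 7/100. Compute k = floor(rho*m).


m = 2/3*54 = 36.
rho = 7/100.
rho*m = 7/100*36 = 2.52.
k = floor(2.52) = 2.

2


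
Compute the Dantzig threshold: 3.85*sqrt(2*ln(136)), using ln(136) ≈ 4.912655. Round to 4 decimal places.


ln(136) ≈ 4.912655.
2*ln(n) ≈ 9.82531.
sqrt(2*ln(n)) ≈ sqrt(9.82531) ≈ 3.134535.
threshold ≈ 3.85*3.134535 = 12.06795975 ≈ 12.0680.

12.0680


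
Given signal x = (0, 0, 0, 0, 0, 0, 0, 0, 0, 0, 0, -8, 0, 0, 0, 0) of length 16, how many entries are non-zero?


Non-zero positions: [11].
Sparsity = 1.

1


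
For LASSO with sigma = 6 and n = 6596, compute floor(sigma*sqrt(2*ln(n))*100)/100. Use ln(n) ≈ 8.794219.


ln(6596) ≈ 8.794219.
2*ln(n) ≈ 17.588438.
sqrt(2*ln(n)) ≈ sqrt(17.588438) ≈ 4.193857.
lambda ≈ 6*4.193857 = 25.163142.
floor(lambda*100)/100 = 25.16.

25.16


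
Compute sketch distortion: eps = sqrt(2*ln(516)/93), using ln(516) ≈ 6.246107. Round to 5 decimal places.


ln(516) ≈ 6.246107.
2*ln(N)/m ≈ 2*6.246107/93 ≈ 0.13432488.
eps = sqrt(0.13432488) ≈ 0.3665036 ≈ 0.36650.

0.36650


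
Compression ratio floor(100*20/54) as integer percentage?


100*m/n = 100*20/54 ≈ 37.037.
floor = 37.

37


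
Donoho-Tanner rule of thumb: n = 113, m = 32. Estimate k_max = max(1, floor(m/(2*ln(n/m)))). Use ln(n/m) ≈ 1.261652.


n/m = 113/32.
ln(n/m) ≈ 1.261652.
2*ln(n/m) ≈ 2.523304.
m/(2*ln(n/m)) ≈ 32/2.523304 ≈ 12.6818.
floor = 12.
k_max = max(1, 12) = 12.

12


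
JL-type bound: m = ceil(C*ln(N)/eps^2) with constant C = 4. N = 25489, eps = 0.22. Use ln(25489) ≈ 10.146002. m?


ln(25489) ≈ 10.146002.
eps^2 = 0.22^2 = 0.0484.
C*ln(N)/eps^2 ≈ 4*10.146002/0.0484 ≈ 838.5126.
m = ceil(838.5126) = 839.

839


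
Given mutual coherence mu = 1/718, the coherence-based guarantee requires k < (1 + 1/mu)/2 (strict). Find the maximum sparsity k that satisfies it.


1/mu = 718.
1 + 1/mu = 719.
(1 + 1/mu)/2 = 359.5 is not an integer, so k_max = floor(359.5) = 359.

359


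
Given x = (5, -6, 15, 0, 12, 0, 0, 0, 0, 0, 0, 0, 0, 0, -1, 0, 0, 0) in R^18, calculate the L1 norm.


Non-zero entries: [(0, 5), (1, -6), (2, 15), (4, 12), (14, -1)]
Absolute values: [5, 6, 15, 12, 1]
||x||_1 = sum = 39.

39


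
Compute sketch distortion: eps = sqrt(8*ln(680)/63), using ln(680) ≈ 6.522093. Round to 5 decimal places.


ln(680) ≈ 6.522093.
8*ln(N)/m ≈ 8*6.522093/63 ≈ 0.82820229.
eps = sqrt(0.82820229) ≈ 0.9100562 ≈ 0.91006.

0.91006


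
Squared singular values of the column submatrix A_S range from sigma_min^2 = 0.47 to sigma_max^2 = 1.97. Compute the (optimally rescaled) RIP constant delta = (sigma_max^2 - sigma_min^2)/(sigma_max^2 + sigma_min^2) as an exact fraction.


lambda_max - lambda_min = 1.97 - 0.47 = 1.50.
lambda_max + lambda_min = 1.97 + 0.47 = 2.44.
delta = 1.50/2.44 = 150/244 = 75/122.

75/122


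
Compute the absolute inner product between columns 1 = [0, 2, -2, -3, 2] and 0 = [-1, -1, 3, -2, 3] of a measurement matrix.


Inner product: 0*-1 + 2*-1 + -2*3 + -3*-2 + 2*3
Products: [0, -2, -6, 6, 6]
Sum = 4.
|dot| = 4.

4


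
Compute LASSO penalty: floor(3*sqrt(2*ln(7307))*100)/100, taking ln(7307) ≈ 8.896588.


ln(7307) ≈ 8.896588.
2*ln(n) ≈ 17.793176.
sqrt(2*ln(n)) ≈ sqrt(17.793176) ≈ 4.218196.
lambda ≈ 3*4.218196 = 12.654588.
floor(lambda*100)/100 = 12.65.

12.65


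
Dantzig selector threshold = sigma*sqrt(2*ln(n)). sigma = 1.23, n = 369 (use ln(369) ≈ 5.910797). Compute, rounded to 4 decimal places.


ln(369) ≈ 5.910797.
2*ln(n) ≈ 11.821594.
sqrt(2*ln(n)) ≈ sqrt(11.821594) ≈ 3.438254.
threshold ≈ 1.23*3.438254 = 4.22905242 ≈ 4.2291.

4.2291


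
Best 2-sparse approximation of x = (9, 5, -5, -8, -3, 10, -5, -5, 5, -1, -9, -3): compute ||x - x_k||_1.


Sorted |x_i| descending: [10, 9, 9, 8, 5, 5, 5, 5, 5, 3, 3, 1]
Keep top 2: [10, 9]
Tail entries: [9, 8, 5, 5, 5, 5, 5, 3, 3, 1]
L1 error = sum of tail = 49.

49


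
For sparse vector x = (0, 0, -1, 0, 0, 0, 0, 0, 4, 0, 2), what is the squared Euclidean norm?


Non-zero entries: [(2, -1), (8, 4), (10, 2)]
Squares: [1, 16, 4]
||x||_2^2 = sum = 21.

21


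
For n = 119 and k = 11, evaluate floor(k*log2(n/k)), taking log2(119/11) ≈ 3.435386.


log2(n/k) = log2(119/11) ≈ 3.435386.
k*log2(n/k) ≈ 11*3.435386 = 37.789246.
floor(37.789246) = 37.

37


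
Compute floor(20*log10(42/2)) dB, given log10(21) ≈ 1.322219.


||x||/||e|| = 42/2 = 21.
log10(21) ≈ 1.322219.
20*log10(||x||/||e||) ≈ 20*1.322219 = 26.44438.
floor(26.44438) = 26.

26


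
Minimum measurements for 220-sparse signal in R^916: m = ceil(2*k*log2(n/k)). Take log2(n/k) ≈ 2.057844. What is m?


log2(n/k) = log2(916/220) ≈ 2.057844.
2*k*log2(n/k) ≈ 2*220*2.057844 = 905.45136.
m = ceil(905.45136) = 906.

906


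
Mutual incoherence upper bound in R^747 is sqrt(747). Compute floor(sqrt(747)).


27^2 = 729 <= 747 < 784 = 28^2, so 27 <= sqrt(747) < 28.
floor(sqrt(747)) = 27.

27


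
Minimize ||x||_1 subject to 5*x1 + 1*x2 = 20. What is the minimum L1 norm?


Axis intercepts:
  x1 = 4, x2 = 0: L1 = 4
  x1 = 0, x2 = 20: L1 = 20
x* = (4, 0)
||x*||_1 = 4.

4


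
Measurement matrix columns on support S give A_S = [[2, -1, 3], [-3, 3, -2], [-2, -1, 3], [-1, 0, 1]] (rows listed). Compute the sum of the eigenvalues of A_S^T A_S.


Sum of eigenvalues of A_S^T A_S = trace(A_S^T A_S) = sum of squared column norms of A_S.
A_S^T A_S diagonal: [18, 11, 23].
trace = 18 + 11 + 23 = 52.

52


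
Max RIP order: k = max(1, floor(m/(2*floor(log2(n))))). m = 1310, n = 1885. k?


floor(log2(1885)) = 10.
2*10 = 20.
m/(2*floor(log2(n))) = 1310/20 ≈ 65.5.
floor = 65.
k = max(1, 65) = 65.

65


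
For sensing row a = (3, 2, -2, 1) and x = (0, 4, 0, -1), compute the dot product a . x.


Non-zero terms: ['2*4', '1*-1']
Products: [8, -1]
y = sum = 7.

7


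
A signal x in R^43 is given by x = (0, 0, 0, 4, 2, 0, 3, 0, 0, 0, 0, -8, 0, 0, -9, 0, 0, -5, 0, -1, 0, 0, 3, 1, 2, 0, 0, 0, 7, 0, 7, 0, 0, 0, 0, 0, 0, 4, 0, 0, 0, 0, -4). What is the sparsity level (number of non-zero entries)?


Non-zero positions: [3, 4, 6, 11, 14, 17, 19, 22, 23, 24, 28, 30, 37, 42].
Sparsity = 14.

14


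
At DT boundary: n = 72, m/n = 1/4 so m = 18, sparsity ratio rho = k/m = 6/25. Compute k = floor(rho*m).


m = 1/4*72 = 18.
rho = 6/25.
rho*m = 6/25*18 = 4.32.
k = floor(4.32) = 4.

4


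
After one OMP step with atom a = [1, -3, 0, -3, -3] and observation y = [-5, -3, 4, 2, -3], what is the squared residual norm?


a^T a = 28.
a^T y = 7.
coeff = 7/28 = 1/4.
||r||^2 = 245/4.

245/4


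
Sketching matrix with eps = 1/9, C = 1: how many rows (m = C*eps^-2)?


1/eps = 9.
(1/eps)^2 = 81.
m = 1*81 = 81.

81


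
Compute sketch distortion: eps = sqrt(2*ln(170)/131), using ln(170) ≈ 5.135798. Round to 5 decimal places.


ln(170) ≈ 5.135798.
2*ln(N)/m ≈ 2*5.135798/131 ≈ 0.07840913.
eps = sqrt(0.07840913) ≈ 0.2800163 ≈ 0.28002.

0.28002


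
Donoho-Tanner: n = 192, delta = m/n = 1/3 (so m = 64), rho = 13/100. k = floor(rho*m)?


m = 1/3*192 = 64.
rho = 13/100.
rho*m = 13/100*64 = 8.32.
k = floor(8.32) = 8.

8


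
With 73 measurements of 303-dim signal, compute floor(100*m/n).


100*m/n = 100*73/303 ≈ 24.0924.
floor = 24.

24


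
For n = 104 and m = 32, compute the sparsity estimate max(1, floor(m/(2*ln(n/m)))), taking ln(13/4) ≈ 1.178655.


n/m = 104/32 = 13/4.
ln(n/m) ≈ 1.178655.
2*ln(n/m) ≈ 2.35731.
m/(2*ln(n/m)) ≈ 32/2.35731 ≈ 13.5748.
floor = 13.
k_max = max(1, 13) = 13.

13


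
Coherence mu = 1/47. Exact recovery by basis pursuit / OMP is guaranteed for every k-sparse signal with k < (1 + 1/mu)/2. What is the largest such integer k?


1/mu = 47.
1 + 1/mu = 48.
(1 + 1/mu)/2 = 24 is an integer and the inequality is strict, so k_max = 24 - 1 = 23.

23


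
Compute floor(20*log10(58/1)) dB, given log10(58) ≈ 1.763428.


||x||/||e|| = 58/1 = 58.
log10(58) ≈ 1.763428.
20*log10(||x||/||e||) ≈ 20*1.763428 = 35.26856.
floor(35.26856) = 35.

35


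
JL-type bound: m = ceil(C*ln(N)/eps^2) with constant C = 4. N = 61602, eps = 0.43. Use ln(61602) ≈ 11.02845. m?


ln(61602) ≈ 11.02845.
eps^2 = 0.43^2 = 0.1849.
C*ln(N)/eps^2 ≈ 4*11.02845/0.1849 ≈ 238.5819.
m = ceil(238.5819) = 239.

239


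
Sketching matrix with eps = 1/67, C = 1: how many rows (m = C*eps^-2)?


1/eps = 67.
(1/eps)^2 = 4489.
m = 1*4489 = 4489.

4489


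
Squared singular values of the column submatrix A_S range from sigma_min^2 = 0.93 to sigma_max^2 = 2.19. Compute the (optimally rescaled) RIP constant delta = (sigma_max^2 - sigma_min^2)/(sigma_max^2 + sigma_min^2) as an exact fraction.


lambda_max - lambda_min = 2.19 - 0.93 = 1.26.
lambda_max + lambda_min = 2.19 + 0.93 = 3.12.
delta = 1.26/3.12 = 126/312 = 21/52.

21/52


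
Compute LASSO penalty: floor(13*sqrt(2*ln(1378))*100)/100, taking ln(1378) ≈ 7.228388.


ln(1378) ≈ 7.228388.
2*ln(n) ≈ 14.456776.
sqrt(2*ln(n)) ≈ sqrt(14.456776) ≈ 3.802207.
lambda ≈ 13*3.802207 = 49.428691.
floor(lambda*100)/100 = 49.42.

49.42


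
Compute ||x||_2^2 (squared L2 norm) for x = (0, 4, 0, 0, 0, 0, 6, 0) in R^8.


Non-zero entries: [(1, 4), (6, 6)]
Squares: [16, 36]
||x||_2^2 = sum = 52.

52


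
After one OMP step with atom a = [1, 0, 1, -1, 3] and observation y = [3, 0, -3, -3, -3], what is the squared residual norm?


a^T a = 12.
a^T y = -6.
coeff = -6/12 = -1/2.
||r||^2 = 33.

33


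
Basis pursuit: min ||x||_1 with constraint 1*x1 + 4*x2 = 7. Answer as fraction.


Axis intercepts:
  x1 = 7, x2 = 0: L1 = 7
  x1 = 0, x2 = 7/4: L1 = 7/4
x* = (0, 7/4)
||x*||_1 = 7/4.

7/4


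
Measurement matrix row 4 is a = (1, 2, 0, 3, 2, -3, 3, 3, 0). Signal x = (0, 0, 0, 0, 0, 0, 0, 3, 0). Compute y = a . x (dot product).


Non-zero terms: ['3*3']
Products: [9]
y = sum = 9.

9


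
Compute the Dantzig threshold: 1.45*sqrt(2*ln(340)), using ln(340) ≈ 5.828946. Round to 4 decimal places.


ln(340) ≈ 5.828946.
2*ln(n) ≈ 11.657892.
sqrt(2*ln(n)) ≈ sqrt(11.657892) ≈ 3.414366.
threshold ≈ 1.45*3.414366 = 4.9508307 ≈ 4.9508.

4.9508


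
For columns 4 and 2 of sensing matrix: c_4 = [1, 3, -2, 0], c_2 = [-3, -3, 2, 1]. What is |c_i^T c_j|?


Inner product: 1*-3 + 3*-3 + -2*2 + 0*1
Products: [-3, -9, -4, 0]
Sum = -16.
|dot| = 16.

16


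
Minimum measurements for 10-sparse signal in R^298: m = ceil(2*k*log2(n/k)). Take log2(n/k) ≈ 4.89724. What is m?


log2(n/k) = log2(298/10) ≈ 4.89724.
2*k*log2(n/k) ≈ 2*10*4.89724 = 97.9448.
m = ceil(97.9448) = 98.

98


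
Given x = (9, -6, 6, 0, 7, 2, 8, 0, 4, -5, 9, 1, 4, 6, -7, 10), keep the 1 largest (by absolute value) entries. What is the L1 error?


Sorted |x_i| descending: [10, 9, 9, 8, 7, 7, 6, 6, 6, 5, 4, 4, 2, 1, 0, 0]
Keep top 1: [10]
Tail entries: [9, 9, 8, 7, 7, 6, 6, 6, 5, 4, 4, 2, 1, 0, 0]
L1 error = sum of tail = 74.

74


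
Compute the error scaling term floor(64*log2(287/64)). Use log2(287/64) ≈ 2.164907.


log2(n/k) = log2(287/64) ≈ 2.164907.
k*log2(n/k) ≈ 64*2.164907 = 138.554048.
floor(138.554048) = 138.

138


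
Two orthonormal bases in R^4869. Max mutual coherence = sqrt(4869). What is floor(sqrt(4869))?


69^2 = 4761 <= 4869 < 4900 = 70^2, so 69 <= sqrt(4869) < 70.
floor(sqrt(4869)) = 69.

69


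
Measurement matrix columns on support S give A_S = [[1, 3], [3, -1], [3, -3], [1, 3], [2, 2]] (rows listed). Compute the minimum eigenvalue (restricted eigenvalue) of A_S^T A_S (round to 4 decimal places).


A_S^T A_S = [[24, -2], [-2, 32]].
trace = 56.
det = 764.
disc = trace^2 - 4*det = 3136 - 4*764 = 80.
sqrt(80) ≈ 8.944272.
lam_min = (56 - sqrt(80))/2 ≈ (56 - 8.944272)/2 = 23.527864 ≈ 23.5279.

23.5279


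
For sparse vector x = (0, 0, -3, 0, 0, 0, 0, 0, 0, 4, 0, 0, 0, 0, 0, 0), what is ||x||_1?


Non-zero entries: [(2, -3), (9, 4)]
Absolute values: [3, 4]
||x||_1 = sum = 7.

7


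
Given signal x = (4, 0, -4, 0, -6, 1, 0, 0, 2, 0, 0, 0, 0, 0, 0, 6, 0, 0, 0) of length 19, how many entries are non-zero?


Non-zero positions: [0, 2, 4, 5, 8, 15].
Sparsity = 6.

6


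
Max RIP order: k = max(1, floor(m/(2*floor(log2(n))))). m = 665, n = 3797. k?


floor(log2(3797)) = 11.
2*11 = 22.
m/(2*floor(log2(n))) = 665/22 ≈ 30.2273.
floor = 30.
k = max(1, 30) = 30.

30


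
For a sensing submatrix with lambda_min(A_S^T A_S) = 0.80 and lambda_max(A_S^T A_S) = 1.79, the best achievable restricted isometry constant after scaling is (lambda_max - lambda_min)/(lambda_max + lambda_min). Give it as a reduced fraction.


lambda_max - lambda_min = 1.79 - 0.80 = 0.99.
lambda_max + lambda_min = 1.79 + 0.80 = 2.59.
delta = 0.99/2.59 = 99/259.

99/259


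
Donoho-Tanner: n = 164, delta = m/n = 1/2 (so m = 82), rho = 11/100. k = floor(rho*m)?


m = 1/2*164 = 82.
rho = 11/100.
rho*m = 11/100*82 = 9.02.
k = floor(9.02) = 9.

9


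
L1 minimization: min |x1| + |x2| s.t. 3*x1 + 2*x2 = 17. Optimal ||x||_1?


Axis intercepts:
  x1 = 17/3, x2 = 0: L1 = 17/3
  x1 = 0, x2 = 17/2: L1 = 17/2
x* = (17/3, 0)
||x*||_1 = 17/3.

17/3


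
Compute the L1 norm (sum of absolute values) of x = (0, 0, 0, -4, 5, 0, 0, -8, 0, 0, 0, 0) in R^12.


Non-zero entries: [(3, -4), (4, 5), (7, -8)]
Absolute values: [4, 5, 8]
||x||_1 = sum = 17.

17


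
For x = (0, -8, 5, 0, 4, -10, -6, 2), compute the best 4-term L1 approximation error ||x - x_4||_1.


Sorted |x_i| descending: [10, 8, 6, 5, 4, 2, 0, 0]
Keep top 4: [10, 8, 6, 5]
Tail entries: [4, 2, 0, 0]
L1 error = sum of tail = 6.

6


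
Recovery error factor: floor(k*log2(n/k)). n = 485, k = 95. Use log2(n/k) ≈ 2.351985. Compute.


log2(n/k) = log2(485/95) ≈ 2.351985.
k*log2(n/k) ≈ 95*2.351985 = 223.438575.
floor(223.438575) = 223.

223


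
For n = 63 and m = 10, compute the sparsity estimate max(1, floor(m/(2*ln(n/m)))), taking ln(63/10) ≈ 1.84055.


n/m = 63/10.
ln(n/m) ≈ 1.84055.
2*ln(n/m) ≈ 3.6811.
m/(2*ln(n/m)) ≈ 10/3.6811 ≈ 2.7166.
floor = 2.
k_max = max(1, 2) = 2.

2


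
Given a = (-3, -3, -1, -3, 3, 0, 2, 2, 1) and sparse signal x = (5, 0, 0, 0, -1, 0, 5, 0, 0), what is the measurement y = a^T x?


Non-zero terms: ['-3*5', '3*-1', '2*5']
Products: [-15, -3, 10]
y = sum = -8.

-8


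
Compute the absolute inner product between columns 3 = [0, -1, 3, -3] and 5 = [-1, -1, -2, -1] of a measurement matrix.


Inner product: 0*-1 + -1*-1 + 3*-2 + -3*-1
Products: [0, 1, -6, 3]
Sum = -2.
|dot| = 2.

2


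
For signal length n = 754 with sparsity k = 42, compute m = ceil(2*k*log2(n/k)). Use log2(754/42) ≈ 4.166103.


log2(n/k) = log2(754/42) ≈ 4.166103.
2*k*log2(n/k) ≈ 2*42*4.166103 = 349.952652.
m = ceil(349.952652) = 350.

350


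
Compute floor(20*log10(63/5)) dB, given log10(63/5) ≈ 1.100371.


||x||/||e|| = 63/5.
log10(63/5) ≈ 1.100371.
20*log10(||x||/||e||) ≈ 20*1.100371 = 22.00742.
floor(22.00742) = 22.

22


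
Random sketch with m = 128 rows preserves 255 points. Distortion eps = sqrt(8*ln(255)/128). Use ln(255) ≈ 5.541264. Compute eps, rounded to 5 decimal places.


ln(255) ≈ 5.541264.
8*ln(N)/m ≈ 8*5.541264/128 ≈ 0.346329.
eps = sqrt(0.346329) ≈ 0.5884972 ≈ 0.58850.

0.58850
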